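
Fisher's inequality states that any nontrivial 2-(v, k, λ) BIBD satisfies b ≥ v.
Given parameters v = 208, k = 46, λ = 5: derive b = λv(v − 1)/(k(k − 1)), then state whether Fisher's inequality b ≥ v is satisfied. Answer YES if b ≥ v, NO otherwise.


b = λv(v − 1)/(k(k − 1)) = 5·208·207/(46·45) = 215280/2070 = 104.
Compare with v = 208: b < v, so Fisher's inequality fails.

NO


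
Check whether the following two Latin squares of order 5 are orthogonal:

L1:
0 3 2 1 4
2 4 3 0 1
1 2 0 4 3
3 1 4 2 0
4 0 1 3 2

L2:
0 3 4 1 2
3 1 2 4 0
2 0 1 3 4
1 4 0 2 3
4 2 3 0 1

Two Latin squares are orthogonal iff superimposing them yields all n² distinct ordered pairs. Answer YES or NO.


Form the n² = 25 superimposed pairs (L1[i][j], L2[i][j]), row by row (rows and columns indexed from 0):
row 0: (0,0) (3,3) (2,4) (1,1) (4,2)
row 1: (2,3) (4,1) (3,2) (0,4) (1,0)
row 2: (1,2) (2,0) (0,1) (4,3) (3,4)
row 3: (3,1) (1,4) (4,0) (2,2) (0,3)
row 4: (4,4) (0,2) (1,3) (3,0) (2,1)
Orthogonality requires all 25 pairs distinct.
Check by first coordinate: for each symbol s of L1, list the L2 entries in the n cells where L1 = s; they must all differ.
  L1 = 0: L2 entries (in reading order) 0, 4, 1, 3, 2 — all 5 distinct ✓
  L1 = 1: L2 entries (in reading order) 1, 0, 2, 4, 3 — all 5 distinct ✓
  L1 = 2: L2 entries (in reading order) 4, 3, 0, 2, 1 — all 5 distinct ✓
  L1 = 3: L2 entries (in reading order) 3, 2, 4, 1, 0 — all 5 distinct ✓
  L1 = 4: L2 entries (in reading order) 2, 1, 3, 0, 4 — all 5 distinct ✓
Every symbol of L1 meets every symbol of L2 exactly once, so all 25 pairs are distinct (25 of 25).
Conclusion: YES.

YES


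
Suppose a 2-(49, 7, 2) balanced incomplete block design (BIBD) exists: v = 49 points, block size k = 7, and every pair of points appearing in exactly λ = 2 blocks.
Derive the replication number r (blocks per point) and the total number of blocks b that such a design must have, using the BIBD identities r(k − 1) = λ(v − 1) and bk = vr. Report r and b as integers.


Any 2-(v, k, λ) BIBD satisfies two necessary conditions:
  (i)  Each point sits in r blocks, and counting incidences through any fixed point gives r(k − 1) = λ(v − 1), so r = λ(v − 1)/(k − 1).
  (ii) Total incidences bk = vr, so b = vr/k.
Step 1: r = λ(v − 1)/(k − 1) = 2·(49 − 1)/(7 − 1) = 2·48/6 = 96/6 = 16.
Step 2: b = vr/k = 49·16/7 = 784/7 = 112.
Check integrality: r = 16 ∈ Z ✓, b = 112 ∈ Z ✓.
(These identities are necessary conditions: they determine r and b for any design with these parameters, but do not by themselves prove that one exists.)

r = 16, b = 112.


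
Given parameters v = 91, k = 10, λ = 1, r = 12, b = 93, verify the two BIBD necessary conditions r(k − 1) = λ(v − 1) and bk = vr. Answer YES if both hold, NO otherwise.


Condition (i): r(k − 1) = 12·9 = 108; λ(v − 1) = 1·90 = 90. Match? NO.
Condition (ii): bk = 93·10 = 930; vr = 91·12 = 1092. Match? NO.
Both conditions hold? NO.

NO


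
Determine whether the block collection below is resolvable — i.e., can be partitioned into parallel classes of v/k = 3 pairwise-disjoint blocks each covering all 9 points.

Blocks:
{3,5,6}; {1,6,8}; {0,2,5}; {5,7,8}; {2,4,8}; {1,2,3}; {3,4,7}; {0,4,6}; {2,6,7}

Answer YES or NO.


v = 9, block size k = 3, number of blocks = 9.
For resolvability, blocks must partition into parallel classes of size v/k = 3.
Total blocks must therefore be a multiple of 3: 9 = 3·3 + 0 ⇒ divisible ✓.
Consider block {3,5,6}. The only other block(s) in the collection disjoint from it are {2,4,8} — just 1 block(s). Any parallel class containing {3,5,6} would need 2 other blocks each disjoint from it, so no parallel class of size 3 can contain {3,5,6}.
Since every block must belong to some parallel class in a resolution, the collection cannot be partitioned into parallel classes.
Resolvable? NO.

NO


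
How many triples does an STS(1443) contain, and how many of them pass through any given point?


An STS(v) is a 2-(v, 3, 1) BIBD: block size k = 3, λ = 1.
Replication: r(k − 1) = λ(v − 1) ⇒ r·2 = 1443 − 1 = 1442 ⇒ r = 721.
Block count: bk = vr ⇒ b·3 = 1443·721 = 1040403 ⇒ b = 346801.
(Check via b = v(v − 1)/6 = 1443·1442/6 = 2080806/6 = 346801.)

r = 721, b = 346801.


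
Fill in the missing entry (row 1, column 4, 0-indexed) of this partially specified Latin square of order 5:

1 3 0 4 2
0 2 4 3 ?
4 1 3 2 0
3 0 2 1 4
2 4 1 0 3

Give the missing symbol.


Row 1 contains symbols [0, 2, 3, 4] — missing [1].
Column 4 contains symbols [0, 2, 3, 4] — missing [1].
The missing symbol must appear in both missing sets; intersection = [1].
Therefore the hidden value is 1.

Missing value = 1.


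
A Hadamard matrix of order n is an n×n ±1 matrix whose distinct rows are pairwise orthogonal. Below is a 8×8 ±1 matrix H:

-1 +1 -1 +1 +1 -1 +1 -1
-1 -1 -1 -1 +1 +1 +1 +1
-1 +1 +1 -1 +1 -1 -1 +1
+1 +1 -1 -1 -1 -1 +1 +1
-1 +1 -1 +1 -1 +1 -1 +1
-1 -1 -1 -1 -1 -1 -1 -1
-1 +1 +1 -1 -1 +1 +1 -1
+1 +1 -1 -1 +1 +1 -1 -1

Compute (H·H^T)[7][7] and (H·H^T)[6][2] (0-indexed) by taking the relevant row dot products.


Row 2 of H: [-1, 1, 1, -1, 1, -1, -1, 1].
Row 6 of H: [-1, 1, 1, -1, -1, 1, 1, -1].
Row 7 of H: [1, 1, -1, -1, 1, 1, -1, -1].
(H·H^T)[7][7] = Σ_j H[7][j]·H[7][j] = (1)² + (1)² + (-1)² + (-1)² + (1)² + (1)² + (-1)² + (-1)² = 1 + 1 + 1 + 1 + 1 + 1 + 1 + 1 = 8.
(H·H^T)[6][2] = Σ_j H[6][j]·H[2][j] = (-1)·(-1) + (1)·(1) + (1)·(1) + (-1)·(-1) + (-1)·(1) + (1)·(-1) + (1)·(-1) + (-1)·(1) = 1 + 1 + 1 + 1 + -1 + -1 + -1 + -1 = 0.
So rows 6 and 2 are orthogonal; the diagonal entry equals n = 8.

(7,7) entry = 8; (6,2) entry = 0.


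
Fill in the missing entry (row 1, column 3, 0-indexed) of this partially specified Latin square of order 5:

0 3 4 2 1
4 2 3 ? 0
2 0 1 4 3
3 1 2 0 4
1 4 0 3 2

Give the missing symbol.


Row 1 contains symbols [0, 2, 3, 4] — missing [1].
Column 3 contains symbols [0, 2, 3, 4] — missing [1].
The missing symbol must appear in both missing sets; intersection = [1].
Therefore the hidden value is 1.

Missing value = 1.


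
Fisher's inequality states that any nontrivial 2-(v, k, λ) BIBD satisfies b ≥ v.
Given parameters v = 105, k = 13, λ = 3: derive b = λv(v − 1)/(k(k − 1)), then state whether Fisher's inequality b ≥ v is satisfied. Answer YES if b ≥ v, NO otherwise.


r = λ(v − 1)/(k − 1) = 3·104/12 = 26.
b = vr/k = 105·26/13 = 210.
Fisher's inequality: b ≥ v ⇔ 210 ≥ 105? YES.

YES


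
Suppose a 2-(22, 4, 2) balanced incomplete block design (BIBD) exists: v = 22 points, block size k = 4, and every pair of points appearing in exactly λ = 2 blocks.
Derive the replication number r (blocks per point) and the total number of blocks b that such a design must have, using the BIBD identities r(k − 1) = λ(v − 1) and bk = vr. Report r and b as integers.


Any 2-(v, k, λ) BIBD satisfies two necessary conditions:
  (i)  Each point sits in r blocks, and counting incidences through any fixed point gives r(k − 1) = λ(v − 1), so r = λ(v − 1)/(k − 1).
  (ii) Total incidences bk = vr, so b = vr/k.
Step 1: r = λ(v − 1)/(k − 1) = 2·(22 − 1)/(4 − 1) = 2·21/3 = 42/3 = 14.
Step 2: b = vr/k = 22·14/4 = 308/4 = 77.
Check integrality: r = 14 ∈ Z ✓, b = 77 ∈ Z ✓.
(These identities are necessary conditions: they determine r and b for any design with these parameters, but do not by themselves prove that one exists.)

r = 14, b = 77.


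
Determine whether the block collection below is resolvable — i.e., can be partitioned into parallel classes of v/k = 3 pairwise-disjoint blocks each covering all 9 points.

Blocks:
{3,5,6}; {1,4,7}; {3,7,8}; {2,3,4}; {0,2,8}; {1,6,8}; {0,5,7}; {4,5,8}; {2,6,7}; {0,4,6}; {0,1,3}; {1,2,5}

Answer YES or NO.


v = 9, block size k = 3, number of blocks = 12.
For resolvability, blocks must partition into parallel classes of size v/k = 3.
Total blocks must therefore be a multiple of 3: 12 = 3·4 + 0 ⇒ divisible ✓.
Greedy packing gives 4 candidate class(es). Each should be a full parallel class (size 3, covers all 9 points).
  Class 1 (3 blocks): {3,5,6}; {1,4,7}; {0,2,8}. Points covered: [0, 1, 2, 3, 4, 5, 6, 7, 8].
  Class 2 (3 blocks): {3,7,8}; {0,4,6}; {1,2,5}. Points covered: [0, 1, 2, 3, 4, 5, 6, 7, 8].
  Class 3 (3 blocks): {2,3,4}; {1,6,8}; {0,5,7}. Points covered: [0, 1, 2, 3, 4, 5, 6, 7, 8].
  Class 4 (3 blocks): {4,5,8}; {2,6,7}; {0,1,3}. Points covered: [0, 1, 2, 3, 4, 5, 6, 7, 8].
All classes full (size 3)? YES. All classes cover every point? YES.
Resolvable? YES.

YES


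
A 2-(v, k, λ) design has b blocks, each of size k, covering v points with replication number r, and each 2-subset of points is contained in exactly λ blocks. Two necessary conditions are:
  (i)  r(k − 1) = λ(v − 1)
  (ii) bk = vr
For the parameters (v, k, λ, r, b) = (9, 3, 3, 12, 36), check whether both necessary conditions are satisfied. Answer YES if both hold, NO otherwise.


Condition (i): r(k − 1) = 12·2 = 24; λ(v − 1) = 3·8 = 24. Match? YES.
Condition (ii): bk = 36·3 = 108; vr = 9·12 = 108. Match? YES.
Both conditions hold? YES.

YES


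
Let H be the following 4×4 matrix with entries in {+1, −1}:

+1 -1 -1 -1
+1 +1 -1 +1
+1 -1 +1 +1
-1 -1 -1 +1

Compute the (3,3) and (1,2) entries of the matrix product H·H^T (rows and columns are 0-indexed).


Row 1 of H: [1, 1, -1, 1].
Row 2 of H: [1, -1, 1, 1].
Row 3 of H: [-1, -1, -1, 1].
(H·H^T)[3][3] = Σ_j H[3][j]·H[3][j] = (-1)² + (-1)² + (-1)² + (1)² = 1 + 1 + 1 + 1 = 4.
(H·H^T)[1][2] = Σ_j H[1][j]·H[2][j] = (1)·(1) + (1)·(-1) + (-1)·(1) + (1)·(1) = 1 + -1 + -1 + 1 = 0.
So rows 1 and 2 are orthogonal; the diagonal entry equals n = 4.

(3,3) entry = 4; (1,2) entry = 0.


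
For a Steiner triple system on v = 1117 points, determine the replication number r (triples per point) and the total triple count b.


An STS(v) is a 2-(v, 3, 1) BIBD: block size k = 3, λ = 1.
Replication: r(k − 1) = λ(v − 1) ⇒ r·2 = 1117 − 1 = 1116 ⇒ r = 558.
Block count: b = v(v − 1)/6 = 1117·1116/6 = 1246572/6 = 207762.
(Check via bk = vr: 207762·3 = 623286 = 1117·558 = 623286 ✓.)

r = 558, b = 207762.


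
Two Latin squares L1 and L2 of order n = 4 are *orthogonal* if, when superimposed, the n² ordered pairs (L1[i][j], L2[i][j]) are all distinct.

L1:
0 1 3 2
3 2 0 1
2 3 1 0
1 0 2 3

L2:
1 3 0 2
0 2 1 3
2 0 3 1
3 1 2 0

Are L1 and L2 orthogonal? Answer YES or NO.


Form the n² = 16 superimposed pairs (L1[i][j], L2[i][j]), row by row (rows and columns indexed from 0):
row 0: (0,1) (1,3) (3,0) (2,2)
row 1: (3,0) (2,2) (0,1) (1,3)
row 2: (2,2) (3,0) (1,3) (0,1)
row 3: (1,3) (0,1) (2,2) (3,0)
Orthogonality requires all 16 pairs distinct.
But the pair (3,0) repeats: cell (0,2) has L1 = 3, L2 = 0, and cell (1,0) has L1 = 3, L2 = 0.
A repeated pair means some other pair never occurs (only 4 distinct pairs out of 16), so the squares are not orthogonal.
Conclusion: NO.

NO


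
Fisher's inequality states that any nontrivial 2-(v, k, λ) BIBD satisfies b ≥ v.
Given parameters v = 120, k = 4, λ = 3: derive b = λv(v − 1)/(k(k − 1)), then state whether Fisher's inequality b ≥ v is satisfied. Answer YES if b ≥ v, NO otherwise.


b = λv(v − 1)/(k(k − 1)) = 3·120·119/(4·3) = 42840/12 = 3570.
Compare with v = 120: b ≥ v, so Fisher's inequality holds.

YES


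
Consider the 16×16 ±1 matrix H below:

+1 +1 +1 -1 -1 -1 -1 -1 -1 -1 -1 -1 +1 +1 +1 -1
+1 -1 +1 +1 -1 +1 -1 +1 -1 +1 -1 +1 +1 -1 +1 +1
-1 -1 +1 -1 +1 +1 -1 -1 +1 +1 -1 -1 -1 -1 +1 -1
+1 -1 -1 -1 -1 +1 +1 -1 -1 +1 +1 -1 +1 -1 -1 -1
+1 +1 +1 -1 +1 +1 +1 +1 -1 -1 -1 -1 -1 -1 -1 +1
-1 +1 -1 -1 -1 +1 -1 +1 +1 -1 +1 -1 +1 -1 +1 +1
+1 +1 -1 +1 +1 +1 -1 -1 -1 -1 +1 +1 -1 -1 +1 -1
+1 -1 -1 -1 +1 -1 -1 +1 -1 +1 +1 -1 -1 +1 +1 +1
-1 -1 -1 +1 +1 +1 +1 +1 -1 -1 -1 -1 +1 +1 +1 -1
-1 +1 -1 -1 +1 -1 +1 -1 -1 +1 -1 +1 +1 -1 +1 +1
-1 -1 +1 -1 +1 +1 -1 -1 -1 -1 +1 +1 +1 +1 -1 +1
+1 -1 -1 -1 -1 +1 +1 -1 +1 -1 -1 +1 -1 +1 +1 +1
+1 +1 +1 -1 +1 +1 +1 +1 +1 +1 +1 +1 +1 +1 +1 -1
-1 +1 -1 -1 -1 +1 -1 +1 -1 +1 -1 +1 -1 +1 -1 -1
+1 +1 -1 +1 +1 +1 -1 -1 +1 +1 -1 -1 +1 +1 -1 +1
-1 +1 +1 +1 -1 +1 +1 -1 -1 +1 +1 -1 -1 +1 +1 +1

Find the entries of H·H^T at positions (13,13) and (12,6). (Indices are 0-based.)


Row 6 of H: [1, 1, -1, 1, 1, 1, -1, -1, -1, -1, 1, 1, -1, -1, 1, -1].
Row 12 of H: [1, 1, 1, -1, 1, 1, 1, 1, 1, 1, 1, 1, 1, 1, 1, -1].
Row 13 of H: [-1, 1, -1, -1, -1, 1, -1, 1, -1, 1, -1, 1, -1, 1, -1, -1].
(H·H^T)[13][13] = Σ_j H[13][j]·H[13][j] = (-1)² + (1)² + (-1)² + (-1)² + (-1)² + (1)² + (-1)² + (1)² + (-1)² + (1)² + (-1)² + (1)² + (-1)² + (1)² + (-1)² + (-1)² = 1 + 1 + 1 + 1 + 1 + 1 + 1 + 1 + 1 + 1 + 1 + 1 + 1 + 1 + 1 + 1 = 16.
(H·H^T)[12][6] = Σ_j H[12][j]·H[6][j] = (1)·(1) + (1)·(1) + (1)·(-1) + (-1)·(1) + (1)·(1) + (1)·(1) + (1)·(-1) + (1)·(-1) + (1)·(-1) + (1)·(-1) + (1)·(1) + (1)·(1) + (1)·(-1) + (1)·(-1) + (1)·(1) + (-1)·(-1) = 1 + 1 + -1 + -1 + 1 + 1 + -1 + -1 + -1 + -1 + 1 + 1 + -1 + -1 + 1 + 1 = 0.
So rows 12 and 6 are orthogonal; the diagonal entry equals n = 16.

(13,13) entry = 16; (12,6) entry = 0.


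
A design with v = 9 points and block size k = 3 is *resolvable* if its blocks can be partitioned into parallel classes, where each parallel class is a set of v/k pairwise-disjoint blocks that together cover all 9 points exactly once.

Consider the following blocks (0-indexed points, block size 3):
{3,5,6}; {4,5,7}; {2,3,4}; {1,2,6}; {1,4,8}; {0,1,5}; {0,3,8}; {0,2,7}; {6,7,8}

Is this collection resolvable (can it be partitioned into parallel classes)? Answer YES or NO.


v = 9, block size k = 3, number of blocks = 9.
For resolvability, blocks must partition into parallel classes of size v/k = 3.
Total blocks must therefore be a multiple of 3: 9 = 3·3 + 0 ⇒ divisible ✓.
Greedy packing gives 3 candidate class(es). Each should be a full parallel class (size 3, covers all 9 points).
  Class 1 (3 blocks): {3,5,6}; {1,4,8}; {0,2,7}. Points covered: [0, 1, 2, 3, 4, 5, 6, 7, 8].
  Class 2 (3 blocks): {4,5,7}; {1,2,6}; {0,3,8}. Points covered: [0, 1, 2, 3, 4, 5, 6, 7, 8].
  Class 3 (3 blocks): {2,3,4}; {0,1,5}; {6,7,8}. Points covered: [0, 1, 2, 3, 4, 5, 6, 7, 8].
All classes full (size 3)? YES. All classes cover every point? YES.
Resolvable? YES.

YES


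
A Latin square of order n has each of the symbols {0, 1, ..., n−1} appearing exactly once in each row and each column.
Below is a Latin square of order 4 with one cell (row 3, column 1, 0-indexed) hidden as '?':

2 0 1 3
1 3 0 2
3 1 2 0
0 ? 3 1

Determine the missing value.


Row 3 contains symbols [0, 1, 3] — missing [2].
Column 1 contains symbols [0, 1, 3] — missing [2].
The missing symbol must appear in both missing sets; intersection = [2].
Therefore the hidden value is 2.

Missing value = 2.


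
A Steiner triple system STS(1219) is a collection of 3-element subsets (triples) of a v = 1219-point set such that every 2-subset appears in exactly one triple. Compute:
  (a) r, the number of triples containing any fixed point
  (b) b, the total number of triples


An STS(v) is a 2-(v, 3, 1) BIBD: block size k = 3, λ = 1.
Replication: r(k − 1) = λ(v − 1) ⇒ r·2 = 1219 − 1 = 1218 ⇒ r = 609.
Block count: b = v(v − 1)/6 = 1219·1218/6 = 1484742/6 = 247457.

r = 609, b = 247457.


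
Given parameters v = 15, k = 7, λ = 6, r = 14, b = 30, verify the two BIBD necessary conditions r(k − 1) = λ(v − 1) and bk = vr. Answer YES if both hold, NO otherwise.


Condition (i): r(k − 1) = 14·6 = 84; λ(v − 1) = 6·14 = 84. Match? YES.
Condition (ii): bk = 30·7 = 210; vr = 15·14 = 210. Match? YES.
Both conditions hold? YES.

YES


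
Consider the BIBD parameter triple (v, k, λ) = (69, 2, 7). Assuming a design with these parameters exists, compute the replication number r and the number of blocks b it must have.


Any 2-(v, k, λ) BIBD satisfies two necessary conditions:
  (i)  Each point sits in r blocks, and counting incidences through any fixed point gives r(k − 1) = λ(v − 1), so r = λ(v − 1)/(k − 1).
  (ii) Total incidences bk = vr, so b = vr/k.
Step 1: r = λ(v − 1)/(k − 1) = 7·(69 − 1)/(2 − 1) = 7·68/1 = 476/1 = 476.
Step 2: b = vr/k = 69·476/2 = 32844/2 = 16422.
Check integrality: r = 476 ∈ Z ✓, b = 16422 ∈ Z ✓.
(These identities are necessary conditions: they determine r and b for any design with these parameters, but do not by themselves prove that one exists.)

r = 476, b = 16422.


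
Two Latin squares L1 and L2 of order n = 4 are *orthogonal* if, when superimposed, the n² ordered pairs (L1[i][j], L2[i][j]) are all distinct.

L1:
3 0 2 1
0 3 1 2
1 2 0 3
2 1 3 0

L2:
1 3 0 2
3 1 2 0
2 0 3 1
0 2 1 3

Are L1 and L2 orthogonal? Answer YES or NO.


Form the n² = 16 superimposed pairs (L1[i][j], L2[i][j]), row by row (rows and columns indexed from 0):
row 0: (3,1) (0,3) (2,0) (1,2)
row 1: (0,3) (3,1) (1,2) (2,0)
row 2: (1,2) (2,0) (0,3) (3,1)
row 3: (2,0) (1,2) (3,1) (0,3)
Orthogonality requires all 16 pairs distinct.
But the pair (0,3) repeats: cell (0,1) has L1 = 0, L2 = 3, and cell (1,0) has L1 = 0, L2 = 3.
A repeated pair means some other pair never occurs (only 4 distinct pairs out of 16), so the squares are not orthogonal.
Conclusion: NO.

NO


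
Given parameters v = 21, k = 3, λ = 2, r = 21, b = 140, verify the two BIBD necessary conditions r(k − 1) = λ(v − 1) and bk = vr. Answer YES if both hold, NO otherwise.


Condition (i): r(k − 1) = 21·2 = 42; λ(v − 1) = 2·20 = 40. Match? NO.
Condition (ii): bk = 140·3 = 420; vr = 21·21 = 441. Match? NO.
Both conditions hold? NO.

NO


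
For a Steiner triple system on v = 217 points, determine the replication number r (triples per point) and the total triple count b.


An STS(v) is a 2-(v, 3, 1) BIBD: block size k = 3, λ = 1.
Replication: r(k − 1) = λ(v − 1) ⇒ r·2 = 217 − 1 = 216 ⇒ r = 108.
Block count: bk = vr ⇒ b·3 = 217·108 = 23436 ⇒ b = 7812.

r = 108, b = 7812.


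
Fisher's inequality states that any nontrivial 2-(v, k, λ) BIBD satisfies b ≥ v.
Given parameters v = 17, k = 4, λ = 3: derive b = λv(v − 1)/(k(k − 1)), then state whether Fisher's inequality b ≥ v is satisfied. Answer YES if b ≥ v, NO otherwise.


b = λv(v − 1)/(k(k − 1)) = 3·17·16/(4·3) = 816/12 = 68.
Compare with v = 17: b ≥ v, so Fisher's inequality holds.

YES


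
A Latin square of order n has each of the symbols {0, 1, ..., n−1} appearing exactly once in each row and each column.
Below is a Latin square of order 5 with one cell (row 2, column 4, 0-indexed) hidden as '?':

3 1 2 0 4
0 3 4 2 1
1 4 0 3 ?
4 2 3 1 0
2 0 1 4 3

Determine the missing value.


Row 2 contains symbols [0, 1, 3, 4] — missing [2].
Column 4 contains symbols [0, 1, 3, 4] — missing [2].
The missing symbol must appear in both missing sets; intersection = [2].
Therefore the hidden value is 2.

Missing value = 2.


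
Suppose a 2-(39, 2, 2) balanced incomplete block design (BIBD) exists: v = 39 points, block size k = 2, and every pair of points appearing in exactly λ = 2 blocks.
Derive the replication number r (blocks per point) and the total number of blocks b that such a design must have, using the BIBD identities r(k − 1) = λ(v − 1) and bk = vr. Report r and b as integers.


Any 2-(v, k, λ) BIBD satisfies two necessary conditions:
  (i)  Each point sits in r blocks, and counting incidences through any fixed point gives r(k − 1) = λ(v − 1), so r = λ(v − 1)/(k − 1).
  (ii) Total incidences bk = vr, so b = vr/k.
Step 1: r = λ(v − 1)/(k − 1) = 2·(39 − 1)/(2 − 1) = 2·38/1 = 76/1 = 76.
Step 2: b = vr/k = 39·76/2 = 2964/2 = 1482.
Check integrality: r = 76 ∈ Z ✓, b = 1482 ∈ Z ✓.
(These identities are necessary conditions: they determine r and b for any design with these parameters, but do not by themselves prove that one exists.)

r = 76, b = 1482.


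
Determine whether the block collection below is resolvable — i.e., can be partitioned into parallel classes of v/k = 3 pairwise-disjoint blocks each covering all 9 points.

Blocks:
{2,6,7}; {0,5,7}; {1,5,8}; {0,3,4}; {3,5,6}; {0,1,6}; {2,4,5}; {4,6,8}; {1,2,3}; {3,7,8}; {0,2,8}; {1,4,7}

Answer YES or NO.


v = 9, block size k = 3, number of blocks = 12.
For resolvability, blocks must partition into parallel classes of size v/k = 3.
Total blocks must therefore be a multiple of 3: 12 = 3·4 + 0 ⇒ divisible ✓.
Greedy packing gives 4 candidate class(es). Each should be a full parallel class (size 3, covers all 9 points).
  Class 1 (3 blocks): {2,6,7}; {1,5,8}; {0,3,4}. Points covered: [0, 1, 2, 3, 4, 5, 6, 7, 8].
  Class 2 (3 blocks): {0,5,7}; {4,6,8}; {1,2,3}. Points covered: [0, 1, 2, 3, 4, 5, 6, 7, 8].
  Class 3 (3 blocks): {3,5,6}; {0,2,8}; {1,4,7}. Points covered: [0, 1, 2, 3, 4, 5, 6, 7, 8].
  Class 4 (3 blocks): {0,1,6}; {2,4,5}; {3,7,8}. Points covered: [0, 1, 2, 3, 4, 5, 6, 7, 8].
All classes full (size 3)? YES. All classes cover every point? YES.
Resolvable? YES.

YES


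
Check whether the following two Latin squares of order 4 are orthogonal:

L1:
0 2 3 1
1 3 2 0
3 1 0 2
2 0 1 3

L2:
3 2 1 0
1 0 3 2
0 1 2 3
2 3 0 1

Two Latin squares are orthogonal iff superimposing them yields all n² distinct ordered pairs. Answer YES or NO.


Form the n² = 16 superimposed pairs (L1[i][j], L2[i][j]), row by row (rows and columns indexed from 0):
row 0: (0,3) (2,2) (3,1) (1,0)
row 1: (1,1) (3,0) (2,3) (0,2)
row 2: (3,0) (1,1) (0,2) (2,3)
row 3: (2,2) (0,3) (1,0) (3,1)
Orthogonality requires all 16 pairs distinct.
But the pair (3,0) repeats: cell (1,1) has L1 = 3, L2 = 0, and cell (2,0) has L1 = 3, L2 = 0.
A repeated pair means some other pair never occurs (only 8 distinct pairs out of 16), so the squares are not orthogonal.
Conclusion: NO.

NO


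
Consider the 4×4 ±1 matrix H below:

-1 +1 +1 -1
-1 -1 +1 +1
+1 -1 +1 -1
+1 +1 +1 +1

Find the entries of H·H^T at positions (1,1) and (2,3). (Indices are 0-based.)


Row 1 of H: [-1, -1, 1, 1].
Row 2 of H: [1, -1, 1, -1].
Row 3 of H: [1, 1, 1, 1].
(H·H^T)[1][1] = Σ_j H[1][j]·H[1][j] = (-1)² + (-1)² + (1)² + (1)² = 1 + 1 + 1 + 1 = 4.
(H·H^T)[2][3] = Σ_j H[2][j]·H[3][j] = (1)·(1) + (-1)·(1) + (1)·(1) + (-1)·(1) = 1 + -1 + 1 + -1 = 0.
So rows 2 and 3 are orthogonal; the diagonal entry equals n = 4.

(1,1) entry = 4; (2,3) entry = 0.


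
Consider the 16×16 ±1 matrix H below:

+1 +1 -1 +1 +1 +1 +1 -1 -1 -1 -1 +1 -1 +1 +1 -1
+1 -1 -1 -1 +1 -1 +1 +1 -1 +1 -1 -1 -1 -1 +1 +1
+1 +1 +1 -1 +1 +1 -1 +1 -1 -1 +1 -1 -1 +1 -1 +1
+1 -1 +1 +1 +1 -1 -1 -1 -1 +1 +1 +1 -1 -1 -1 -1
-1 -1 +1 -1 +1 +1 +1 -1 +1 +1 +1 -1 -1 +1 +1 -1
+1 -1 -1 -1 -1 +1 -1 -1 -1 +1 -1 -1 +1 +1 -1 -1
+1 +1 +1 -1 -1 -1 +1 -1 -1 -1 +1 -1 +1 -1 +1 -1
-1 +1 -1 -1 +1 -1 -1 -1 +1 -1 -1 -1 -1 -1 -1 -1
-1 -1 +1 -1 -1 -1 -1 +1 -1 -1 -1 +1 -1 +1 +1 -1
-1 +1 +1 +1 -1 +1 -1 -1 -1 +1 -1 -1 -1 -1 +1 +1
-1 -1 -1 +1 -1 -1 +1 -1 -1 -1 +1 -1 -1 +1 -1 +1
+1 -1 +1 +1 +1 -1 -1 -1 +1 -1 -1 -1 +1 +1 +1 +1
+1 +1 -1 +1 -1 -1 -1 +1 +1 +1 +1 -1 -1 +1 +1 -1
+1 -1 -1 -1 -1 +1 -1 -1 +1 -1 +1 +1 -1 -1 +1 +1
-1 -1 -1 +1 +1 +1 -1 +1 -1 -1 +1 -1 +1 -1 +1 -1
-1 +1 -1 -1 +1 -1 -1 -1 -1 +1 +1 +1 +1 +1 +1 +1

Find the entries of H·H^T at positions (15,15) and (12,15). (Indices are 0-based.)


Row 12 of H: [1, 1, -1, 1, -1, -1, -1, 1, 1, 1, 1, -1, -1, 1, 1, -1].
Row 15 of H: [-1, 1, -1, -1, 1, -1, -1, -1, -1, 1, 1, 1, 1, 1, 1, 1].
(H·H^T)[15][15] = Σ_j H[15][j]·H[15][j] = (-1)² + (1)² + (-1)² + (-1)² + (1)² + (-1)² + (-1)² + (-1)² + (-1)² + (1)² + (1)² + (1)² + (1)² + (1)² + (1)² + (1)² = 1 + 1 + 1 + 1 + 1 + 1 + 1 + 1 + 1 + 1 + 1 + 1 + 1 + 1 + 1 + 1 = 16.
(H·H^T)[12][15] = Σ_j H[12][j]·H[15][j] = (1)·(-1) + (1)·(1) + (-1)·(-1) + (1)·(-1) + (-1)·(1) + (-1)·(-1) + (-1)·(-1) + (1)·(-1) + (1)·(-1) + (1)·(1) + (1)·(1) + (-1)·(1) + (-1)·(1) + (1)·(1) + (1)·(1) + (-1)·(1) = -1 + 1 + 1 + -1 + -1 + 1 + 1 + -1 + -1 + 1 + 1 + -1 + -1 + 1 + 1 + -1 = 0.
So rows 12 and 15 are orthogonal; the diagonal entry equals n = 16.

(15,15) entry = 16; (12,15) entry = 0.


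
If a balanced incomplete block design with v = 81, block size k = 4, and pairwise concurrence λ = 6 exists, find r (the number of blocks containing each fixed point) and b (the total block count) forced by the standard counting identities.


Any 2-(v, k, λ) BIBD satisfies two necessary conditions:
  (i)  Each point sits in r blocks, and counting incidences through any fixed point gives r(k − 1) = λ(v − 1), so r = λ(v − 1)/(k − 1).
  (ii) Total incidences bk = vr, so b = vr/k.
Step 1: r = λ(v − 1)/(k − 1) = 6·(81 − 1)/(4 − 1) = 6·80/3 = 480/3 = 160.
Step 2: b = vr/k = 81·160/4 = 12960/4 = 3240.
Check integrality: r = 160 ∈ Z ✓, b = 3240 ∈ Z ✓.
(These identities are necessary conditions: they determine r and b for any design with these parameters, but do not by themselves prove that one exists.)

r = 160, b = 3240.


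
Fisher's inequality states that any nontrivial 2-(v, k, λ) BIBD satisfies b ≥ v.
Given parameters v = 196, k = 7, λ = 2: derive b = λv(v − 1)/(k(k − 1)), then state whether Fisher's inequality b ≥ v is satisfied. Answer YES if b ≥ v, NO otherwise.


b = λv(v − 1)/(k(k − 1)) = 2·196·195/(7·6) = 76440/42 = 1820.
Compare with v = 196: b ≥ v, so Fisher's inequality holds.

YES


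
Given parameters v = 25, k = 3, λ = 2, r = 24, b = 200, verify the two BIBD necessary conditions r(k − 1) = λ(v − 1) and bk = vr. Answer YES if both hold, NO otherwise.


Condition (i): r(k − 1) = 24·2 = 48; λ(v − 1) = 2·24 = 48. Match? YES.
Condition (ii): bk = 200·3 = 600; vr = 25·24 = 600. Match? YES.
Both conditions hold? YES.

YES


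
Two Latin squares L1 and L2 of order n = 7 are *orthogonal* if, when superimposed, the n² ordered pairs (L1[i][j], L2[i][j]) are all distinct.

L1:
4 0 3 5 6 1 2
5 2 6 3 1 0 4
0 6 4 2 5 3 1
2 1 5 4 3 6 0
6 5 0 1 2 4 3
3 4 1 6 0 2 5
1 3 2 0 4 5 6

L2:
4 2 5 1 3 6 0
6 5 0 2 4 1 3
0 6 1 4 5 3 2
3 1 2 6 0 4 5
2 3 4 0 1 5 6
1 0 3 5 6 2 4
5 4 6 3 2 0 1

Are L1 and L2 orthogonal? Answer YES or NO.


Form the n² = 49 superimposed pairs (L1[i][j], L2[i][j]), row by row (rows and columns indexed from 0):
row 0: (4,4) (0,2) (3,5) (5,1) (6,3) (1,6) (2,0)
row 1: (5,6) (2,5) (6,0) (3,2) (1,4) (0,1) (4,3)
row 2: (0,0) (6,6) (4,1) (2,4) (5,5) (3,3) (1,2)
row 3: (2,3) (1,1) (5,2) (4,6) (3,0) (6,4) (0,5)
row 4: (6,2) (5,3) (0,4) (1,0) (2,1) (4,5) (3,6)
row 5: (3,1) (4,0) (1,3) (6,5) (0,6) (2,2) (5,4)
row 6: (1,5) (3,4) (2,6) (0,3) (4,2) (5,0) (6,1)
Orthogonality requires all 49 pairs distinct.
Check by first coordinate: for each symbol s of L1, list the L2 entries in the n cells where L1 = s; they must all differ.
  L1 = 0: L2 entries (in reading order) 2, 1, 0, 5, 4, 6, 3 — all 7 distinct ✓
  L1 = 1: L2 entries (in reading order) 6, 4, 2, 1, 0, 3, 5 — all 7 distinct ✓
  L1 = 2: L2 entries (in reading order) 0, 5, 4, 3, 1, 2, 6 — all 7 distinct ✓
  L1 = 3: L2 entries (in reading order) 5, 2, 3, 0, 6, 1, 4 — all 7 distinct ✓
  L1 = 4: L2 entries (in reading order) 4, 3, 1, 6, 5, 0, 2 — all 7 distinct ✓
  L1 = 5: L2 entries (in reading order) 1, 6, 5, 2, 3, 4, 0 — all 7 distinct ✓
  L1 = 6: L2 entries (in reading order) 3, 0, 6, 4, 2, 5, 1 — all 7 distinct ✓
Every symbol of L1 meets every symbol of L2 exactly once, so all 49 pairs are distinct (49 of 49).
Conclusion: YES.

YES


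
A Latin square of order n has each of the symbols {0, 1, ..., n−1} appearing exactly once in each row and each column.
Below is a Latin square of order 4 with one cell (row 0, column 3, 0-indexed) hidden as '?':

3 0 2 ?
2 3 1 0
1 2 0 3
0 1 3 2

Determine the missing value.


Row 0 contains symbols [0, 2, 3] — missing [1].
Column 3 contains symbols [0, 2, 3] — missing [1].
The missing symbol must appear in both missing sets; intersection = [1].
Therefore the hidden value is 1.

Missing value = 1.


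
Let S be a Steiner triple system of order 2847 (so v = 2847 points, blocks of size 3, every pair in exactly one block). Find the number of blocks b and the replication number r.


An STS(v) is a 2-(v, 3, 1) BIBD: block size k = 3, λ = 1.
Replication: r(k − 1) = λ(v − 1) ⇒ r·2 = 2847 − 1 = 2846 ⇒ r = 1423.
Block count: bk = vr ⇒ b·3 = 2847·1423 = 4051281 ⇒ b = 1350427.
(Check via b = v(v − 1)/6 = 2847·2846/6 = 8102562/6 = 1350427.)

r = 1423, b = 1350427.


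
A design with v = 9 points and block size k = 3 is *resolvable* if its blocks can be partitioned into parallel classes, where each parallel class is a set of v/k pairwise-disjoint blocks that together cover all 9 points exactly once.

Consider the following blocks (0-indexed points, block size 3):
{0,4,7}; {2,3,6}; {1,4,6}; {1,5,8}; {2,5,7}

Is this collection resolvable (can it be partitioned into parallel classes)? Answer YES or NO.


v = 9, block size k = 3, number of blocks = 5.
For resolvability, blocks must partition into parallel classes of size v/k = 3.
Total blocks must therefore be a multiple of 3: 5 = 3·1 + 2 ⇒ not divisible ✗.
Resolvable? NO.

NO


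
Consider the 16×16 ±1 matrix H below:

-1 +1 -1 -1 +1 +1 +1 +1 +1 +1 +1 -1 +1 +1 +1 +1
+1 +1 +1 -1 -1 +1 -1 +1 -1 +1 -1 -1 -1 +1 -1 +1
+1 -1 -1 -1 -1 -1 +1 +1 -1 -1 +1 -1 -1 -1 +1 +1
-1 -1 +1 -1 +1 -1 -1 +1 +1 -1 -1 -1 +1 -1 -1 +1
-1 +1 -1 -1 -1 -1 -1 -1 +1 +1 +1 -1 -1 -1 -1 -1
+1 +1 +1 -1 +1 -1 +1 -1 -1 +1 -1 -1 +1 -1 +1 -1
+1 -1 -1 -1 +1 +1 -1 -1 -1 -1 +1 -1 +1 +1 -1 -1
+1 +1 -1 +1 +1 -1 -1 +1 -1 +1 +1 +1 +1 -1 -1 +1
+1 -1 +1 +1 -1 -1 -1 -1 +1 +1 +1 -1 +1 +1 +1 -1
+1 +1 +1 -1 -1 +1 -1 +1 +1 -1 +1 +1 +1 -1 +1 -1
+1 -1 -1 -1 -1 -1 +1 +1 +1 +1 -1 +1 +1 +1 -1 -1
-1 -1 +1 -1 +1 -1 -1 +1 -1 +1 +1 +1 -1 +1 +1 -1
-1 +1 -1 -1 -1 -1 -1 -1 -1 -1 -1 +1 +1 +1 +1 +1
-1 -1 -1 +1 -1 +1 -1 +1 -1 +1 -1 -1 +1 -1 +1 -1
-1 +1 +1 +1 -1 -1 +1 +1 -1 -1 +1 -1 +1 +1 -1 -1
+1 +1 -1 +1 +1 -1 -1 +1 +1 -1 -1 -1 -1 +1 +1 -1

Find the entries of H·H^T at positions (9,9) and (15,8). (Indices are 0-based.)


Row 8 of H: [1, -1, 1, 1, -1, -1, -1, -1, 1, 1, 1, -1, 1, 1, 1, -1].
Row 9 of H: [1, 1, 1, -1, -1, 1, -1, 1, 1, -1, 1, 1, 1, -1, 1, -1].
Row 15 of H: [1, 1, -1, 1, 1, -1, -1, 1, 1, -1, -1, -1, -1, 1, 1, -1].
(H·H^T)[9][9] = Σ_j H[9][j]·H[9][j] = (1)² + (1)² + (1)² + (-1)² + (-1)² + (1)² + (-1)² + (1)² + (1)² + (-1)² + (1)² + (1)² + (1)² + (-1)² + (1)² + (-1)² = 1 + 1 + 1 + 1 + 1 + 1 + 1 + 1 + 1 + 1 + 1 + 1 + 1 + 1 + 1 + 1 = 16.
(H·H^T)[15][8] = Σ_j H[15][j]·H[8][j] = (1)·(1) + (1)·(-1) + (-1)·(1) + (1)·(1) + (1)·(-1) + (-1)·(-1) + (-1)·(-1) + (1)·(-1) + (1)·(1) + (-1)·(1) + (-1)·(1) + (-1)·(-1) + (-1)·(1) + (1)·(1) + (1)·(1) + (-1)·(-1) = 1 + -1 + -1 + 1 + -1 + 1 + 1 + -1 + 1 + -1 + -1 + 1 + -1 + 1 + 1 + 1 = 2.
Rows 15 and 8 are not orthogonal (dot product = 2 ≠ 0), so H is not a Hadamard matrix.

(9,9) entry = 16; (15,8) entry = 2.


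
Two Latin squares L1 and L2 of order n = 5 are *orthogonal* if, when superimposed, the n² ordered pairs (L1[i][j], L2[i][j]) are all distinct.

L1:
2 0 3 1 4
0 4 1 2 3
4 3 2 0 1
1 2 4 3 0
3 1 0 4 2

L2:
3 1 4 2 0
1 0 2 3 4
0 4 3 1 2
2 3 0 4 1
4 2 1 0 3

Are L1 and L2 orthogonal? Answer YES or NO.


Form the n² = 25 superimposed pairs (L1[i][j], L2[i][j]), row by row (rows and columns indexed from 0):
row 0: (2,3) (0,1) (3,4) (1,2) (4,0)
row 1: (0,1) (4,0) (1,2) (2,3) (3,4)
row 2: (4,0) (3,4) (2,3) (0,1) (1,2)
row 3: (1,2) (2,3) (4,0) (3,4) (0,1)
row 4: (3,4) (1,2) (0,1) (4,0) (2,3)
Orthogonality requires all 25 pairs distinct.
But the pair (0,1) repeats: cell (0,1) has L1 = 0, L2 = 1, and cell (1,0) has L1 = 0, L2 = 1.
A repeated pair means some other pair never occurs (only 5 distinct pairs out of 25), so the squares are not orthogonal.
Conclusion: NO.

NO


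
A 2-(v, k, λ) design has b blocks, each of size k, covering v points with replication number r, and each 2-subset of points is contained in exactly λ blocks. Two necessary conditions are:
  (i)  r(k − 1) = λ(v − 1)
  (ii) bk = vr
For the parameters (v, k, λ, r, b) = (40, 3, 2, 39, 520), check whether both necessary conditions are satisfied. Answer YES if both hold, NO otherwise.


Condition (i): r(k − 1) = 39·2 = 78; λ(v − 1) = 2·39 = 78. Match? YES.
Condition (ii): bk = 520·3 = 1560; vr = 40·39 = 1560. Match? YES.
Both conditions hold? YES.

YES


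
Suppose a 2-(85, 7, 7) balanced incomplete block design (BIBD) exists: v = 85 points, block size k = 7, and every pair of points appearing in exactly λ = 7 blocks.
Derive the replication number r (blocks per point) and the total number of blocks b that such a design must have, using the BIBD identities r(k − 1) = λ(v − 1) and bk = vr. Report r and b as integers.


Any 2-(v, k, λ) BIBD satisfies two necessary conditions:
  (i)  Each point sits in r blocks, and counting incidences through any fixed point gives r(k − 1) = λ(v − 1), so r = λ(v − 1)/(k − 1).
  (ii) Total incidences bk = vr, so b = vr/k.
Step 1: r = λ(v − 1)/(k − 1) = 7·(85 − 1)/(7 − 1) = 7·84/6 = 588/6 = 98.
Step 2: b = vr/k = 85·98/7 = 8330/7 = 1190.
Check integrality: r = 98 ∈ Z ✓, b = 1190 ∈ Z ✓.
(These identities are necessary conditions: they determine r and b for any design with these parameters, but do not by themselves prove that one exists.)

r = 98, b = 1190.


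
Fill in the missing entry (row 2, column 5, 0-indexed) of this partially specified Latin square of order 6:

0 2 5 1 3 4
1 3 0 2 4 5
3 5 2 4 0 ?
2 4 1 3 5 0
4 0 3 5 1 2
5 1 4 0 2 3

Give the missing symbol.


Row 2 contains symbols [0, 2, 3, 4, 5] — missing [1].
Column 5 contains symbols [0, 2, 3, 4, 5] — missing [1].
The missing symbol must appear in both missing sets; intersection = [1].
Therefore the hidden value is 1.

Missing value = 1.


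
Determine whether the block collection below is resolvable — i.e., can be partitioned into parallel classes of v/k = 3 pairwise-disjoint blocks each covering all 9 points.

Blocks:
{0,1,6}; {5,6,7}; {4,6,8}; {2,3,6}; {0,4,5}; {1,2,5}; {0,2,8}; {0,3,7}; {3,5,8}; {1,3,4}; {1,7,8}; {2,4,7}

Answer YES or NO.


v = 9, block size k = 3, number of blocks = 12.
For resolvability, blocks must partition into parallel classes of size v/k = 3.
Total blocks must therefore be a multiple of 3: 12 = 3·4 + 0 ⇒ divisible ✓.
Greedy packing gives 4 candidate class(es). Each should be a full parallel class (size 3, covers all 9 points).
  Class 1 (3 blocks): {0,1,6}; {3,5,8}; {2,4,7}. Points covered: [0, 1, 2, 3, 4, 5, 6, 7, 8].
  Class 2 (3 blocks): {5,6,7}; {0,2,8}; {1,3,4}. Points covered: [0, 1, 2, 3, 4, 5, 6, 7, 8].
  Class 3 (3 blocks): {4,6,8}; {1,2,5}; {0,3,7}. Points covered: [0, 1, 2, 3, 4, 5, 6, 7, 8].
  Class 4 (3 blocks): {2,3,6}; {0,4,5}; {1,7,8}. Points covered: [0, 1, 2, 3, 4, 5, 6, 7, 8].
All classes full (size 3)? YES. All classes cover every point? YES.
Resolvable? YES.

YES


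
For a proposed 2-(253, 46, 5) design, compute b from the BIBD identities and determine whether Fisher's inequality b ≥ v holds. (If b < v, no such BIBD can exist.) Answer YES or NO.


r = λ(v − 1)/(k − 1) = 5·252/45 = 28.
b = vr/k = 253·28/46 = 154.
Fisher's inequality: b ≥ v ⇔ 154 ≥ 253? NO.

NO


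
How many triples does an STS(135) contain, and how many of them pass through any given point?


An STS(v) is a 2-(v, 3, 1) BIBD: block size k = 3, λ = 1.
Replication: r(k − 1) = λ(v − 1) ⇒ r·2 = 135 − 1 = 134 ⇒ r = 67.
Block count: b = v(v − 1)/6 = 135·134/6 = 18090/6 = 3015.
(Check via bk = vr: 3015·3 = 9045 = 135·67 = 9045 ✓.)

r = 67, b = 3015.


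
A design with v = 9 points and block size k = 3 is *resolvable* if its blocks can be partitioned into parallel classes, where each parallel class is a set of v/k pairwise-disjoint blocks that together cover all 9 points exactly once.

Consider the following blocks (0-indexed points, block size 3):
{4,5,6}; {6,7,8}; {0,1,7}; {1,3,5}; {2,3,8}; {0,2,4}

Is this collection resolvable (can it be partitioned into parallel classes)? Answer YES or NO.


v = 9, block size k = 3, number of blocks = 6.
For resolvability, blocks must partition into parallel classes of size v/k = 3.
Total blocks must therefore be a multiple of 3: 6 = 3·2 + 0 ⇒ divisible ✓.
Greedy packing gives 2 candidate class(es). Each should be a full parallel class (size 3, covers all 9 points).
  Class 1 (3 blocks): {4,5,6}; {0,1,7}; {2,3,8}. Points covered: [0, 1, 2, 3, 4, 5, 6, 7, 8].
  Class 2 (3 blocks): {6,7,8}; {1,3,5}; {0,2,4}. Points covered: [0, 1, 2, 3, 4, 5, 6, 7, 8].
All classes full (size 3)? YES. All classes cover every point? YES.
Resolvable? YES.

YES


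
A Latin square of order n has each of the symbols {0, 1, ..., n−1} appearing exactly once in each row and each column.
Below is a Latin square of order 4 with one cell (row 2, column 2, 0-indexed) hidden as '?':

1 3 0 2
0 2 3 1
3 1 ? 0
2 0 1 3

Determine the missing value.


Row 2 contains symbols [0, 1, 3] — missing [2].
Column 2 contains symbols [0, 1, 3] — missing [2].
The missing symbol must appear in both missing sets; intersection = [2].
Therefore the hidden value is 2.

Missing value = 2.


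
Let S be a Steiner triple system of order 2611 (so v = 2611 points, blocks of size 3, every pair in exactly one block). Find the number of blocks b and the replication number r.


An STS(v) is a 2-(v, 3, 1) BIBD: block size k = 3, λ = 1.
Replication: r(k − 1) = λ(v − 1) ⇒ r·2 = 2611 − 1 = 2610 ⇒ r = 1305.
Block count: bk = vr ⇒ b·3 = 2611·1305 = 3407355 ⇒ b = 1135785.
(Check via b = v(v − 1)/6 = 2611·2610/6 = 6814710/6 = 1135785.)

r = 1305, b = 1135785.


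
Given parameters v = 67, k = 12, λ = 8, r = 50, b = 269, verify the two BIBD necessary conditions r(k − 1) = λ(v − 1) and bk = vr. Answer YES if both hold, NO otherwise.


Condition (i): r(k − 1) = 50·11 = 550; λ(v − 1) = 8·66 = 528. Match? NO.
Condition (ii): bk = 269·12 = 3228; vr = 67·50 = 3350. Match? NO.
Both conditions hold? NO.

NO


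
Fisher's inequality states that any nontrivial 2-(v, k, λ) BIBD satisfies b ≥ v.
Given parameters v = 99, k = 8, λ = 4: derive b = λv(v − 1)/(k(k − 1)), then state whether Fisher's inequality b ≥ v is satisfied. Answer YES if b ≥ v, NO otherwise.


r = λ(v − 1)/(k − 1) = 4·98/7 = 56.
b = vr/k = 99·56/8 = 693.
Fisher's inequality: b ≥ v ⇔ 693 ≥ 99? YES.

YES


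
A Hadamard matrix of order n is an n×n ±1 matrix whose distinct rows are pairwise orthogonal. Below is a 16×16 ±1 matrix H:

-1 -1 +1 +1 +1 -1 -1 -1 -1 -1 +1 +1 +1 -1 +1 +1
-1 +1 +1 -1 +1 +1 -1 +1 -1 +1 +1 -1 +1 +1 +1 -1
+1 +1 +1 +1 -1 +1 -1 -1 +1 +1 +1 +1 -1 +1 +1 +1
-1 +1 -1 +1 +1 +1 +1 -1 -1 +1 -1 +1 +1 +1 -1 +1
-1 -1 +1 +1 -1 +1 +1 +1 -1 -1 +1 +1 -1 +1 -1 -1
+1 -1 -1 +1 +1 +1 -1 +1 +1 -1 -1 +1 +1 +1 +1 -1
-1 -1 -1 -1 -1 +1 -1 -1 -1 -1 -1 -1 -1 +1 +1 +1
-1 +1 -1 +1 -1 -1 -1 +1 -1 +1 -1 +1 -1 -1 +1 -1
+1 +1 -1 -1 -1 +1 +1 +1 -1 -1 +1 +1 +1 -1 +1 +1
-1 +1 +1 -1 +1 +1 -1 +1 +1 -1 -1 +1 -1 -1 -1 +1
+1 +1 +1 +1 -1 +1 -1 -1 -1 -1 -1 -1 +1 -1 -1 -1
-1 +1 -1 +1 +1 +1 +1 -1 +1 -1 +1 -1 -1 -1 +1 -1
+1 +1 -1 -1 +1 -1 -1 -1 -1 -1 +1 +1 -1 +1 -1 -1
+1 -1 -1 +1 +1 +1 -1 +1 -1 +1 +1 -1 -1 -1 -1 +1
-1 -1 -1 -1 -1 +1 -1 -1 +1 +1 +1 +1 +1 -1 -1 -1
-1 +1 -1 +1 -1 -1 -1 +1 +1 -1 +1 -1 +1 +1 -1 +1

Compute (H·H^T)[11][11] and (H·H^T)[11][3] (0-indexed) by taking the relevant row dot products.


Row 3 of H: [-1, 1, -1, 1, 1, 1, 1, -1, -1, 1, -1, 1, 1, 1, -1, 1].
Row 11 of H: [-1, 1, -1, 1, 1, 1, 1, -1, 1, -1, 1, -1, -1, -1, 1, -1].
(H·H^T)[11][11] = Σ_j H[11][j]·H[11][j] = (-1)² + (1)² + (-1)² + (1)² + (1)² + (1)² + (1)² + (-1)² + (1)² + (-1)² + (1)² + (-1)² + (-1)² + (-1)² + (1)² + (-1)² = 1 + 1 + 1 + 1 + 1 + 1 + 1 + 1 + 1 + 1 + 1 + 1 + 1 + 1 + 1 + 1 = 16.
(H·H^T)[11][3] = Σ_j H[11][j]·H[3][j] = (-1)·(-1) + (1)·(1) + (-1)·(-1) + (1)·(1) + (1)·(1) + (1)·(1) + (1)·(1) + (-1)·(-1) + (1)·(-1) + (-1)·(1) + (1)·(-1) + (-1)·(1) + (-1)·(1) + (-1)·(1) + (1)·(-1) + (-1)·(1) = 1 + 1 + 1 + 1 + 1 + 1 + 1 + 1 + -1 + -1 + -1 + -1 + -1 + -1 + -1 + -1 = 0.
So rows 11 and 3 are orthogonal; the diagonal entry equals n = 16.

(11,11) entry = 16; (11,3) entry = 0.


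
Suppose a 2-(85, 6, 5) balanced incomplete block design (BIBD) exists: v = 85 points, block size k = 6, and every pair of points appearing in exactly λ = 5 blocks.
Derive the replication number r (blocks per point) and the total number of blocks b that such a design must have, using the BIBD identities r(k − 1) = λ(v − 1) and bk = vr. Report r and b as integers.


Any 2-(v, k, λ) BIBD satisfies two necessary conditions:
  (i)  Each point sits in r blocks, and counting incidences through any fixed point gives r(k − 1) = λ(v − 1), so r = λ(v − 1)/(k − 1).
  (ii) Total incidences bk = vr, so b = vr/k.
Step 1: r = λ(v − 1)/(k − 1) = 5·(85 − 1)/(6 − 1) = 5·84/5 = 420/5 = 84.
Step 2: b = vr/k = 85·84/6 = 7140/6 = 1190.
Check integrality: r = 84 ∈ Z ✓, b = 1190 ∈ Z ✓.
(These identities are necessary conditions: they determine r and b for any design with these parameters, but do not by themselves prove that one exists.)

r = 84, b = 1190.
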